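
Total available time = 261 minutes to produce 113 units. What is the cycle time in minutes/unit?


Formula: CT = Available Time / Number of Units
CT = 261 min / 113 units
CT = 2.31 min/unit

2.31 min/unit


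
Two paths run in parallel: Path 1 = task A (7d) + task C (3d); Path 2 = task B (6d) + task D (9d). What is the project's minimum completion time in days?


Path 1 = 7 + 3 = 10 days
Path 2 = 6 + 9 = 15 days
Duration = max(10, 15) = 15 days

15 days


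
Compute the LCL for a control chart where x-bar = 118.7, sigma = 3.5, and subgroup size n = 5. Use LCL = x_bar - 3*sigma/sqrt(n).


LCL = 118.7 - 3 * 3.5 / sqrt(5)

114.0


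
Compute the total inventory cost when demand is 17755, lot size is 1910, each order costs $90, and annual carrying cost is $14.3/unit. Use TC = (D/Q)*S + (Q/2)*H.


TC = 17755/1910 * 90 + 1910/2 * 14.3

$14493.12


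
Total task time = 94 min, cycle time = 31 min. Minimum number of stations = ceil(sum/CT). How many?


Formula: N_min = ceil(Sum of Task Times / Cycle Time)
N_min = ceil(94 min / 31 min) = ceil(3.0323)
N_min = 4 stations

4


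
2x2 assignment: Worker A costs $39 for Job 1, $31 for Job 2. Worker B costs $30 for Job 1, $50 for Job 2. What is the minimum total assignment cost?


Option 1: A->1 + B->2 = $39 + $50 = $89
Option 2: A->2 + B->1 = $31 + $30 = $61
Min cost = min($89, $61) = $61

$61


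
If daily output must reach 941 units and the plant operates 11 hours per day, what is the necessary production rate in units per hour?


Formula: Production Rate = Daily Demand / Available Hours
Rate = 941 units/day / 11 hours/day
Rate = 85.5 units/hour

85.5 units/hour


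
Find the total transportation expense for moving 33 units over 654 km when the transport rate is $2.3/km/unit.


TC = dist * cost * units = 654 * 2.3 * 33 = $49638.60

$49638.60


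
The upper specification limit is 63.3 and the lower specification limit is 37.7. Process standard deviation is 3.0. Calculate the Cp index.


Cp = (63.3 - 37.7) / (6 * 3.0)

1.42


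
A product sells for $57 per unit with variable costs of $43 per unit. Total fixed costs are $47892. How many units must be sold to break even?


Formula: BEQ = Fixed Costs / (Price - Variable Cost)
Contribution margin = $57 - $43 = $14/unit
BEQ = ceil($47892 / $14/unit) = ceil(3420.86) = 3421 units

3421 units


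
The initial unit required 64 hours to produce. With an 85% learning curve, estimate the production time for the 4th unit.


Formula: T_n = T_1 * (learning_rate)^(log2(n)) where learning_rate = rate/100
Doublings = log2(4) = 2
T_n = 64 * 0.85^2
T_n = 64 * 0.7225 = 46.2 hours

46.2 hours


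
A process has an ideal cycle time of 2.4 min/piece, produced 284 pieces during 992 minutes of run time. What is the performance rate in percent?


Formula: Performance = (Ideal CT * Total Count) / Run Time * 100
Ideal output time = 2.4 * 284 = 681.6 min
Performance = 681.6 / 992 * 100 = 68.7%

68.7%


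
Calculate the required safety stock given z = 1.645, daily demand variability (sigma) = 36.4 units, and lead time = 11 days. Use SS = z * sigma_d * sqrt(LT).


Formula: SS = z * sigma_d * sqrt(LT)
sqrt(LT) = sqrt(11) = 3.3166
SS = 1.645 * 36.4 * 3.3166
SS = 198.6 units

198.6 units


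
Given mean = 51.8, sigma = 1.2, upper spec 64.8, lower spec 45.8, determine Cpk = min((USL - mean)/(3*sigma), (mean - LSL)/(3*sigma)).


Cpu = (64.8 - 51.8) / (3 * 1.2) = 3.61
Cpl = (51.8 - 45.8) / (3 * 1.2) = 1.67
Cpk = min(3.61, 1.67) = 1.67

1.67


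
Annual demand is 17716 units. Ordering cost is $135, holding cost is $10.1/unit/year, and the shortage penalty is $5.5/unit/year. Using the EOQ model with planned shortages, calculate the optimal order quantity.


Formula: EOQ* = sqrt(2DS/H) * sqrt((H+P)/P)
Base EOQ = sqrt(2*17716*135/10.1) = 688.18 units
Correction = sqrt((10.1+5.5)/5.5) = 1.68415
EOQ* = 688.18 * 1.68415 = 1159.0 units

1159.0 units


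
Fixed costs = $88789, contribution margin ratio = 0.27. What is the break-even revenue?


Formula: BER = Fixed Costs / Contribution Margin Ratio
BER = $88789 / 0.27
BER = $328848.15 (to the nearest cent)

$328848.15


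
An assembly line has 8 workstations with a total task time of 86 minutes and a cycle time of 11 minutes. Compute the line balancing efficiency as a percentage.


Formula: Efficiency = Sum of Task Times / (N_stations * CT) * 100
Total station capacity = 8 stations * 11 min = 88 min
Efficiency = 86 / 88 * 100 = 97.7%

97.7%


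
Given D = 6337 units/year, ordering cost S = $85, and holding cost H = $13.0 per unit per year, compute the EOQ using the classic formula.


Formula: EOQ = sqrt(2 * D * S / H)
Numerator: 2 * 6337 * 85 = 1077290
2DS/H = 1077290 / 13.0 = 82868.5
EOQ = sqrt(82868.5) = 287.9 units

287.9 units


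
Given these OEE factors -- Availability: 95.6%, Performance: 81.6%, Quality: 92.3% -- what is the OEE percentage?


Formula: OEE = Availability * Performance * Quality / 10000
A * P = 95.6% * 81.6% / 100 = 78.01%
OEE = 78.01% * 92.3% / 100 = 72.0%

72.0%


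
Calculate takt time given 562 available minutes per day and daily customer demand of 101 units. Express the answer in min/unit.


Formula: Takt Time = Available Production Time / Customer Demand
Takt = 562 min/day / 101 units/day
Takt = 5.56 min/unit

5.56 min/unit


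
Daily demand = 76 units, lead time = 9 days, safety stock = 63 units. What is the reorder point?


Formula: ROP = (Daily Demand * Lead Time) + Safety Stock
Demand during lead time = 76 * 9 = 684 units
ROP = 684 + 63 = 747 units

747 units


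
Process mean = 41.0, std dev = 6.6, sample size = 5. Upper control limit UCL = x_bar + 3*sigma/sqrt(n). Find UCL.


UCL = 41.0 + 3 * 6.6 / sqrt(5)

49.85


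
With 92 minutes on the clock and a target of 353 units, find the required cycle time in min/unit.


Formula: CT = Available Time / Number of Units
CT = 92 min / 353 units
CT = 0.26 min/unit

0.26 min/unit


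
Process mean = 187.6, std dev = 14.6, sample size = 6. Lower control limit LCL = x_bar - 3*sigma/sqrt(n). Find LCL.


LCL = 187.6 - 3 * 14.6 / sqrt(6)

169.72


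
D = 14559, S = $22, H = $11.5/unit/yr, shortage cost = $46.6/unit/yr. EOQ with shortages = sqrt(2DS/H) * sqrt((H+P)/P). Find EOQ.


Formula: EOQ* = sqrt(2DS/H) * sqrt((H+P)/P)
Base EOQ = sqrt(2*14559*22/11.5) = 236.02 units
Correction = sqrt((11.5+46.6)/46.6) = 1.11659
EOQ* = 236.02 * 1.11659 = 263.5 units

263.5 units


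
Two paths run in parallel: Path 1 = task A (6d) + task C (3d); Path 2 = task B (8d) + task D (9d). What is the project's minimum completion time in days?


Path 1 = 6 + 3 = 9 days
Path 2 = 8 + 9 = 17 days
Duration = max(9, 17) = 17 days

17 days


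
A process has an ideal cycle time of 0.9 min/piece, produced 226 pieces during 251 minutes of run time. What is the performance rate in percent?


Formula: Performance = (Ideal CT * Total Count) / Run Time * 100
Ideal output time = 0.9 * 226 = 203.4 min
Performance = 203.4 / 251 * 100 = 81.0%

81.0%


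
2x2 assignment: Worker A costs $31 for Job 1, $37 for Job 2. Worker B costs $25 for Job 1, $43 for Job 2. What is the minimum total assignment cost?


Option 1: A->1 + B->2 = $31 + $43 = $74
Option 2: A->2 + B->1 = $37 + $25 = $62
Min cost = min($74, $62) = $62

$62


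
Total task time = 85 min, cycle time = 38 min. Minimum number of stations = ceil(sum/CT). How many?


Formula: N_min = ceil(Sum of Task Times / Cycle Time)
N_min = ceil(85 min / 38 min) = ceil(2.2368)
N_min = 3 stations

3


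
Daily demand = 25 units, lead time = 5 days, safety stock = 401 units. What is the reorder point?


Formula: ROP = (Daily Demand * Lead Time) + Safety Stock
Demand during lead time = 25 * 5 = 125 units
ROP = 125 + 401 = 526 units

526 units


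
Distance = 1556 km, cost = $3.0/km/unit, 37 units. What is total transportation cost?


TC = dist * cost * units = 1556 * 3.0 * 37 = $172716.00

$172716.00


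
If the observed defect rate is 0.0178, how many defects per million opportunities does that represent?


DPMO = defect_rate * 1000000 = 0.0178 * 1000000

17800


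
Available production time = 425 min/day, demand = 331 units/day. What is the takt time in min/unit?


Formula: Takt Time = Available Production Time / Customer Demand
Takt = 425 min/day / 331 units/day
Takt = 1.28 min/unit

1.28 min/unit


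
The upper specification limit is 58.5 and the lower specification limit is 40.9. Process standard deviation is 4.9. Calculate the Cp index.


Cp = (58.5 - 40.9) / (6 * 4.9)

0.6


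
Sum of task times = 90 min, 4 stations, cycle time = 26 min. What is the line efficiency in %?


Formula: Efficiency = Sum of Task Times / (N_stations * CT) * 100
Total station capacity = 4 stations * 26 min = 104 min
Efficiency = 90 / 104 * 100 = 86.5%

86.5%


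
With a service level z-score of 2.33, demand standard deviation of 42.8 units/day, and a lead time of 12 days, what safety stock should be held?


Formula: SS = z * sigma_d * sqrt(LT)
sqrt(LT) = sqrt(12) = 3.4641
SS = 2.33 * 42.8 * 3.4641
SS = 345.5 units

345.5 units


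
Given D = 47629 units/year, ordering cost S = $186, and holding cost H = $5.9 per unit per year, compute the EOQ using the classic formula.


Formula: EOQ = sqrt(2 * D * S / H)
Numerator: 2 * 47629 * 186 = 17717988
2DS/H = 17717988 / 5.9 = 3003048.8
EOQ = sqrt(3003048.8) = 1732.9 units

1732.9 units


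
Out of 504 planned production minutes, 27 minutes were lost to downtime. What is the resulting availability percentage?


Formula: Availability = (Planned Time - Downtime) / Planned Time * 100
Uptime = 504 - 27 = 477 min
Availability = 477 / 504 * 100 = 94.6%

94.6%


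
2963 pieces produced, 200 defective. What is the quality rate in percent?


Formula: Quality Rate = Good Pieces / Total Pieces * 100
Good pieces = 2963 - 200 = 2763
QR = 2763 / 2963 * 100 = 93.3%

93.3%


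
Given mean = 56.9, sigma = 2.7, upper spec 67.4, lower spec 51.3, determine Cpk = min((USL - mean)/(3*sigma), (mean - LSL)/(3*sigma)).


Cpu = (67.4 - 56.9) / (3 * 2.7) = 1.3
Cpl = (56.9 - 51.3) / (3 * 2.7) = 0.69
Cpk = min(1.3, 0.69) = 0.69

0.69


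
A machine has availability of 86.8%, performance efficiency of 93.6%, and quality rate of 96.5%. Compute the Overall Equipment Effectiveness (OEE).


Formula: OEE = Availability * Performance * Quality / 10000
A * P = 86.8% * 93.6% / 100 = 81.24%
OEE = 81.24% * 96.5% / 100 = 78.4%

78.4%


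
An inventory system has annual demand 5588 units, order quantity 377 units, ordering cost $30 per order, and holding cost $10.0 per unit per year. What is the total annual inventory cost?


TC = 5588/377 * 30 + 377/2 * 10.0

$2329.67


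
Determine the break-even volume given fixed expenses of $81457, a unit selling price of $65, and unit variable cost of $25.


Formula: BEQ = Fixed Costs / (Price - Variable Cost)
Contribution margin = $65 - $25 = $40/unit
BEQ = ceil($81457 / $40/unit) = ceil(2036.42) = 2037 units

2037 units


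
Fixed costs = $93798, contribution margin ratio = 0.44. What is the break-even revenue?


Formula: BER = Fixed Costs / Contribution Margin Ratio
BER = $93798 / 0.44
BER = $213177.27 (to the nearest cent)

$213177.27


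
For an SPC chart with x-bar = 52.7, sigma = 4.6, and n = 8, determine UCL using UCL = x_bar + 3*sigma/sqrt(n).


UCL = 52.7 + 3 * 4.6 / sqrt(8)

57.58


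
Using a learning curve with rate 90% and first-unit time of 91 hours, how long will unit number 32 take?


Formula: T_n = T_1 * (learning_rate)^(log2(n)) where learning_rate = rate/100
Doublings = log2(32) = 5
T_n = 91 * 0.9^5
T_n = 91 * 0.5905 = 53.7 hours

53.7 hours


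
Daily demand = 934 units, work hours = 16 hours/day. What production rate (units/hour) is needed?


Formula: Production Rate = Daily Demand / Available Hours
Rate = 934 units/day / 16 hours/day
Rate = 58.4 units/hour

58.4 units/hour


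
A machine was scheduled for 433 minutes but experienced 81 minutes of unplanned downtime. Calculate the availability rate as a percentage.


Formula: Availability = (Planned Time - Downtime) / Planned Time * 100
Uptime = 433 - 81 = 352 min
Availability = 352 / 433 * 100 = 81.3%

81.3%


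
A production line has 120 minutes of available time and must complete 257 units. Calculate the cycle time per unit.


Formula: CT = Available Time / Number of Units
CT = 120 min / 257 units
CT = 0.47 min/unit

0.47 min/unit


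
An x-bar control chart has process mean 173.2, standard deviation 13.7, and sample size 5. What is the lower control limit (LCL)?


LCL = 173.2 - 3 * 13.7 / sqrt(5)

154.82


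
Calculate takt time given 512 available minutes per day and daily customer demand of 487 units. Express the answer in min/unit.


Formula: Takt Time = Available Production Time / Customer Demand
Takt = 512 min/day / 487 units/day
Takt = 1.05 min/unit

1.05 min/unit


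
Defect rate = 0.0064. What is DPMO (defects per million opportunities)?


DPMO = defect_rate * 1000000 = 0.0064 * 1000000

6400


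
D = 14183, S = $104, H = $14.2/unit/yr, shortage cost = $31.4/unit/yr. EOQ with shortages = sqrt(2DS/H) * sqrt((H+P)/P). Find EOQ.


Formula: EOQ* = sqrt(2DS/H) * sqrt((H+P)/P)
Base EOQ = sqrt(2*14183*104/14.2) = 455.8 units
Correction = sqrt((14.2+31.4)/31.4) = 1.20508
EOQ* = 455.8 * 1.20508 = 549.3 units

549.3 units


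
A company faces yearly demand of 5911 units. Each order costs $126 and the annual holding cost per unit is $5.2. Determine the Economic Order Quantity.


Formula: EOQ = sqrt(2 * D * S / H)
Numerator: 2 * 5911 * 126 = 1489572
2DS/H = 1489572 / 5.2 = 286456.2
EOQ = sqrt(286456.2) = 535.2 units

535.2 units


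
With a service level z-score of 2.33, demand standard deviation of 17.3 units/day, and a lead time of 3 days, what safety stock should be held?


Formula: SS = z * sigma_d * sqrt(LT)
sqrt(LT) = sqrt(3) = 1.7321
SS = 2.33 * 17.3 * 1.7321
SS = 69.8 units

69.8 units


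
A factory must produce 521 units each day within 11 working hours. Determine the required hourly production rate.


Formula: Production Rate = Daily Demand / Available Hours
Rate = 521 units/day / 11 hours/day
Rate = 47.4 units/hour

47.4 units/hour


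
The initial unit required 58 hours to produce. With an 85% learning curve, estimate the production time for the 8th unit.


Formula: T_n = T_1 * (learning_rate)^(log2(n)) where learning_rate = rate/100
Doublings = log2(8) = 3
T_n = 58 * 0.85^3
T_n = 58 * 0.6141 = 35.6 hours

35.6 hours


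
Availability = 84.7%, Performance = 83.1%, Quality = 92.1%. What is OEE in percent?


Formula: OEE = Availability * Performance * Quality / 10000
A * P = 84.7% * 83.1% / 100 = 70.39%
OEE = 70.39% * 92.1% / 100 = 64.8%

64.8%


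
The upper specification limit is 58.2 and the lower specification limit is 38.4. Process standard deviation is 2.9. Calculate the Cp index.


Cp = (58.2 - 38.4) / (6 * 2.9)

1.14


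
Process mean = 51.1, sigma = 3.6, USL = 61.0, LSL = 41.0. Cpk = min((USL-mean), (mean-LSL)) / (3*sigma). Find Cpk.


Cpu = (61.0 - 51.1) / (3 * 3.6) = 0.92
Cpl = (51.1 - 41.0) / (3 * 3.6) = 0.94
Cpk = min(0.92, 0.94) = 0.92

0.92


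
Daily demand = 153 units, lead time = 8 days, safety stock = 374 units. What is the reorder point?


Formula: ROP = (Daily Demand * Lead Time) + Safety Stock
Demand during lead time = 153 * 8 = 1224 units
ROP = 1224 + 374 = 1598 units

1598 units


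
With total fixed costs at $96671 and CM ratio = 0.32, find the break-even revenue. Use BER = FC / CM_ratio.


Formula: BER = Fixed Costs / Contribution Margin Ratio
BER = $96671 / 0.32
BER = $302096.88 (to the nearest cent)

$302096.88


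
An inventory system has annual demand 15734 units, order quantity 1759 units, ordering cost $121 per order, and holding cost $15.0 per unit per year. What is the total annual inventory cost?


TC = 15734/1759 * 121 + 1759/2 * 15.0

$14274.83


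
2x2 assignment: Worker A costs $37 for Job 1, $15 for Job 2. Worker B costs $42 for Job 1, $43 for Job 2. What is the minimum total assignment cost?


Option 1: A->1 + B->2 = $37 + $43 = $80
Option 2: A->2 + B->1 = $15 + $42 = $57
Min cost = min($80, $57) = $57

$57


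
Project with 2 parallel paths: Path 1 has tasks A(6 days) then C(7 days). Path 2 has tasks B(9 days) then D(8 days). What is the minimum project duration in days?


Path 1 = 6 + 7 = 13 days
Path 2 = 9 + 8 = 17 days
Duration = max(13, 17) = 17 days

17 days


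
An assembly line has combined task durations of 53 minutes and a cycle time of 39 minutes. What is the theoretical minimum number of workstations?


Formula: N_min = ceil(Sum of Task Times / Cycle Time)
N_min = ceil(53 min / 39 min) = ceil(1.359)
N_min = 2 stations

2


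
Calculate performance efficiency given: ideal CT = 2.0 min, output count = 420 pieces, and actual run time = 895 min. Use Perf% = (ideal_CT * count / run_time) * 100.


Formula: Performance = (Ideal CT * Total Count) / Run Time * 100
Ideal output time = 2.0 * 420 = 840.0 min
Performance = 840.0 / 895 * 100 = 93.9%

93.9%


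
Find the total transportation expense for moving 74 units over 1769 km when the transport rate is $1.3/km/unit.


TC = dist * cost * units = 1769 * 1.3 * 74 = $170177.80

$170177.80


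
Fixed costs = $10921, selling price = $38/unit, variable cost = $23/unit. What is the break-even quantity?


Formula: BEQ = Fixed Costs / (Price - Variable Cost)
Contribution margin = $38 - $23 = $15/unit
BEQ = ceil($10921 / $15/unit) = ceil(728.07) = 729 units

729 units


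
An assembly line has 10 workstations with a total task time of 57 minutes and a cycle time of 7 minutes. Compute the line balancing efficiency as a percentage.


Formula: Efficiency = Sum of Task Times / (N_stations * CT) * 100
Total station capacity = 10 stations * 7 min = 70 min
Efficiency = 57 / 70 * 100 = 81.4%

81.4%


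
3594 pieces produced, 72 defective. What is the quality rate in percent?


Formula: Quality Rate = Good Pieces / Total Pieces * 100
Good pieces = 3594 - 72 = 3522
QR = 3522 / 3594 * 100 = 98.0%

98.0%


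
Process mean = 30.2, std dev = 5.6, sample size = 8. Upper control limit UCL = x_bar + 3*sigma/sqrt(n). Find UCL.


UCL = 30.2 + 3 * 5.6 / sqrt(8)

36.14


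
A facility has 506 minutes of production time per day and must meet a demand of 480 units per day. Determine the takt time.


Formula: Takt Time = Available Production Time / Customer Demand
Takt = 506 min/day / 480 units/day
Takt = 1.05 min/unit

1.05 min/unit


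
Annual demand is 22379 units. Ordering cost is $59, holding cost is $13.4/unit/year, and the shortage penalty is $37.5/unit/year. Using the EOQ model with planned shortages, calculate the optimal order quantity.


Formula: EOQ* = sqrt(2DS/H) * sqrt((H+P)/P)
Base EOQ = sqrt(2*22379*59/13.4) = 443.92 units
Correction = sqrt((13.4+37.5)/37.5) = 1.16505
EOQ* = 443.92 * 1.16505 = 517.2 units

517.2 units


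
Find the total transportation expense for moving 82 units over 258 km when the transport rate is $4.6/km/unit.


TC = dist * cost * units = 258 * 4.6 * 82 = $97317.60

$97317.60


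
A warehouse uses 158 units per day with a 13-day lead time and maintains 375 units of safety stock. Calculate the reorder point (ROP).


Formula: ROP = (Daily Demand * Lead Time) + Safety Stock
Demand during lead time = 158 * 13 = 2054 units
ROP = 2054 + 375 = 2429 units

2429 units


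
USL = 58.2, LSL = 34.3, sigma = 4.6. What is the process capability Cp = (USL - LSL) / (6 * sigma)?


Cp = (58.2 - 34.3) / (6 * 4.6)

0.87


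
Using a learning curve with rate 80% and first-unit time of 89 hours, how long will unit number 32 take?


Formula: T_n = T_1 * (learning_rate)^(log2(n)) where learning_rate = rate/100
Doublings = log2(32) = 5
T_n = 89 * 0.8^5
T_n = 89 * 0.3277 = 29.2 hours

29.2 hours


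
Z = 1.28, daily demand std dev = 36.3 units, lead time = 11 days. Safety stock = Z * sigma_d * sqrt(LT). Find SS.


Formula: SS = z * sigma_d * sqrt(LT)
sqrt(LT) = sqrt(11) = 3.3166
SS = 1.28 * 36.3 * 3.3166
SS = 154.1 units

154.1 units


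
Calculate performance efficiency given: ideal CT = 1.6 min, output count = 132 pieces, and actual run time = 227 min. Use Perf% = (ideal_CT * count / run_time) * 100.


Formula: Performance = (Ideal CT * Total Count) / Run Time * 100
Ideal output time = 1.6 * 132 = 211.2 min
Performance = 211.2 / 227 * 100 = 93.0%

93.0%


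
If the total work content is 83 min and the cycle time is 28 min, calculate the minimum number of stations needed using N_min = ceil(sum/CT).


Formula: N_min = ceil(Sum of Task Times / Cycle Time)
N_min = ceil(83 min / 28 min) = ceil(2.9643)
N_min = 3 stations

3


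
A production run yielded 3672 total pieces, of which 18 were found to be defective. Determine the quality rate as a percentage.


Formula: Quality Rate = Good Pieces / Total Pieces * 100
Good pieces = 3672 - 18 = 3654
QR = 3654 / 3672 * 100 = 99.5%

99.5%


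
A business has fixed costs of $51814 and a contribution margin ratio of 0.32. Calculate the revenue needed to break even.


Formula: BER = Fixed Costs / Contribution Margin Ratio
BER = $51814 / 0.32
BER = $161918.75 (to the nearest cent)

$161918.75


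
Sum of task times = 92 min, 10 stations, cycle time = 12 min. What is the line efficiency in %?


Formula: Efficiency = Sum of Task Times / (N_stations * CT) * 100
Total station capacity = 10 stations * 12 min = 120 min
Efficiency = 92 / 120 * 100 = 76.7%

76.7%


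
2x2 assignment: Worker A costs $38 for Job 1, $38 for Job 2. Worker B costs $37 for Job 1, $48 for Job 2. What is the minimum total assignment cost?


Option 1: A->1 + B->2 = $38 + $48 = $86
Option 2: A->2 + B->1 = $38 + $37 = $75
Min cost = min($86, $75) = $75

$75


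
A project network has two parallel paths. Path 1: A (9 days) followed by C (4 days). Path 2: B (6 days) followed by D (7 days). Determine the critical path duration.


Path 1 = 9 + 4 = 13 days
Path 2 = 6 + 7 = 13 days
Duration = max(13, 13) = 13 days

13 days


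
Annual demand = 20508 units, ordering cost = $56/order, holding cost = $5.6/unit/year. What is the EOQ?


Formula: EOQ = sqrt(2 * D * S / H)
Numerator: 2 * 20508 * 56 = 2296896
2DS/H = 2296896 / 5.6 = 410160.0
EOQ = sqrt(410160.0) = 640.4 units

640.4 units


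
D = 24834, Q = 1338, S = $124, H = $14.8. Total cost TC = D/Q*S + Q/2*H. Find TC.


TC = 24834/1338 * 124 + 1338/2 * 14.8

$12202.71


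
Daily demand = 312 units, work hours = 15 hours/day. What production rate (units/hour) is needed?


Formula: Production Rate = Daily Demand / Available Hours
Rate = 312 units/day / 15 hours/day
Rate = 20.8 units/hour

20.8 units/hour


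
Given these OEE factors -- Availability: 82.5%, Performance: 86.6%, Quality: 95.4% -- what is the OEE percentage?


Formula: OEE = Availability * Performance * Quality / 10000
A * P = 82.5% * 86.6% / 100 = 71.45%
OEE = 71.45% * 95.4% / 100 = 68.2%

68.2%


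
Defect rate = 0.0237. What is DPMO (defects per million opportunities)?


DPMO = defect_rate * 1000000 = 0.0237 * 1000000

23700


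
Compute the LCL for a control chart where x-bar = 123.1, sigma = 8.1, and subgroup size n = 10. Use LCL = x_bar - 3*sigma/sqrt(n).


LCL = 123.1 - 3 * 8.1 / sqrt(10)

115.42


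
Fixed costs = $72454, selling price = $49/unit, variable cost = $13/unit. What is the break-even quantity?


Formula: BEQ = Fixed Costs / (Price - Variable Cost)
Contribution margin = $49 - $13 = $36/unit
BEQ = ceil($72454 / $36/unit) = ceil(2012.61) = 2013 units

2013 units


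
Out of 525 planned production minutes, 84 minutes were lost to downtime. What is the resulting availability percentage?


Formula: Availability = (Planned Time - Downtime) / Planned Time * 100
Uptime = 525 - 84 = 441 min
Availability = 441 / 525 * 100 = 84.0%

84.0%


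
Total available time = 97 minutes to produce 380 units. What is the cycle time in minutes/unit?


Formula: CT = Available Time / Number of Units
CT = 97 min / 380 units
CT = 0.26 min/unit

0.26 min/unit


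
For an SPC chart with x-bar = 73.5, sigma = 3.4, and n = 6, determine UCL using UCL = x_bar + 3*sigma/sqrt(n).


UCL = 73.5 + 3 * 3.4 / sqrt(6)

77.66


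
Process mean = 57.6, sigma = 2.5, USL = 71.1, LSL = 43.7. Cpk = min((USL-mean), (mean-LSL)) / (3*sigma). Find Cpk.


Cpu = (71.1 - 57.6) / (3 * 2.5) = 1.8
Cpl = (57.6 - 43.7) / (3 * 2.5) = 1.85
Cpk = min(1.8, 1.85) = 1.8

1.8


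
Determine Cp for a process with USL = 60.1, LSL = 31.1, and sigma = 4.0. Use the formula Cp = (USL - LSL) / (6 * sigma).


Cp = (60.1 - 31.1) / (6 * 4.0)

1.21


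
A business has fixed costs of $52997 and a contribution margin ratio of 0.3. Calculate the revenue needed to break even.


Formula: BER = Fixed Costs / Contribution Margin Ratio
BER = $52997 / 0.3
BER = $176656.67 (to the nearest cent)

$176656.67


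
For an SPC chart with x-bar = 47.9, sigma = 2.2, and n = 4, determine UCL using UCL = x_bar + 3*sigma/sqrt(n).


UCL = 47.9 + 3 * 2.2 / sqrt(4)

51.2


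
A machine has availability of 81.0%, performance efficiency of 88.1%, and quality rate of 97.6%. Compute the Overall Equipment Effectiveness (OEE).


Formula: OEE = Availability * Performance * Quality / 10000
A * P = 81.0% * 88.1% / 100 = 71.36%
OEE = 71.36% * 97.6% / 100 = 69.6%

69.6%


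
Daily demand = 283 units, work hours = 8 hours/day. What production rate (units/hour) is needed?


Formula: Production Rate = Daily Demand / Available Hours
Rate = 283 units/day / 8 hours/day
Rate = 35.4 units/hour

35.4 units/hour


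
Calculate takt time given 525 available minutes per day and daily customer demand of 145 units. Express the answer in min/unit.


Formula: Takt Time = Available Production Time / Customer Demand
Takt = 525 min/day / 145 units/day
Takt = 3.62 min/unit

3.62 min/unit


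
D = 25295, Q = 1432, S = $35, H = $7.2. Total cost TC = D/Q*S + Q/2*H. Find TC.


TC = 25295/1432 * 35 + 1432/2 * 7.2

$5773.44


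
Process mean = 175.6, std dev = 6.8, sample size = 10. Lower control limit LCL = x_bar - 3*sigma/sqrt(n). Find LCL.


LCL = 175.6 - 3 * 6.8 / sqrt(10)

169.15


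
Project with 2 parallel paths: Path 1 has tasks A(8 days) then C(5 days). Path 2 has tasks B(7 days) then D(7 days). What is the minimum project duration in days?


Path 1 = 8 + 5 = 13 days
Path 2 = 7 + 7 = 14 days
Duration = max(13, 14) = 14 days

14 days


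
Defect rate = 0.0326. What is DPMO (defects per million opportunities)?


DPMO = defect_rate * 1000000 = 0.0326 * 1000000

32600


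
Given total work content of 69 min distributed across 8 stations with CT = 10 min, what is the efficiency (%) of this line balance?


Formula: Efficiency = Sum of Task Times / (N_stations * CT) * 100
Total station capacity = 8 stations * 10 min = 80 min
Efficiency = 69 / 80 * 100 = 86.3%

86.3%


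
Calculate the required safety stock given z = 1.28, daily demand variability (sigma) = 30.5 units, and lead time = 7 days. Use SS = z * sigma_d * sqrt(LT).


Formula: SS = z * sigma_d * sqrt(LT)
sqrt(LT) = sqrt(7) = 2.6458
SS = 1.28 * 30.5 * 2.6458
SS = 103.3 units

103.3 units


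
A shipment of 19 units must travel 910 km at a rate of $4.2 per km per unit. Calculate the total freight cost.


TC = dist * cost * units = 910 * 4.2 * 19 = $72618.00

$72618.00


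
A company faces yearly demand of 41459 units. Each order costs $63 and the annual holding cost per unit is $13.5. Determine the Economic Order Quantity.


Formula: EOQ = sqrt(2 * D * S / H)
Numerator: 2 * 41459 * 63 = 5223834
2DS/H = 5223834 / 13.5 = 386950.7
EOQ = sqrt(386950.7) = 622.1 units

622.1 units


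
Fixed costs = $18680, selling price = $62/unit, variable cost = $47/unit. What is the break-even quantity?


Formula: BEQ = Fixed Costs / (Price - Variable Cost)
Contribution margin = $62 - $47 = $15/unit
BEQ = ceil($18680 / $15/unit) = ceil(1245.33) = 1246 units

1246 units


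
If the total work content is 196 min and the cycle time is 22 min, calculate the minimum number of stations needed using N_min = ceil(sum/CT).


Formula: N_min = ceil(Sum of Task Times / Cycle Time)
N_min = ceil(196 min / 22 min) = ceil(8.9091)
N_min = 9 stations

9


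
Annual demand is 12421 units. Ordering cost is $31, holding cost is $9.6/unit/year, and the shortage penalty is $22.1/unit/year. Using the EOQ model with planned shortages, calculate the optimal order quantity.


Formula: EOQ* = sqrt(2DS/H) * sqrt((H+P)/P)
Base EOQ = sqrt(2*12421*31/9.6) = 283.23 units
Correction = sqrt((9.6+22.1)/22.1) = 1.19766
EOQ* = 283.23 * 1.19766 = 339.2 units

339.2 units


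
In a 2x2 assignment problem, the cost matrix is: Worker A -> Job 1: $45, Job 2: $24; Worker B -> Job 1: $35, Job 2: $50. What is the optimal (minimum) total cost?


Option 1: A->1 + B->2 = $45 + $50 = $95
Option 2: A->2 + B->1 = $24 + $35 = $59
Min cost = min($95, $59) = $59

$59


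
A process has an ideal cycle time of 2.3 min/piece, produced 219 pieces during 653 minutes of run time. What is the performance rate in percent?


Formula: Performance = (Ideal CT * Total Count) / Run Time * 100
Ideal output time = 2.3 * 219 = 503.7 min
Performance = 503.7 / 653 * 100 = 77.1%

77.1%


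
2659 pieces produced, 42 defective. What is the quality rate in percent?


Formula: Quality Rate = Good Pieces / Total Pieces * 100
Good pieces = 2659 - 42 = 2617
QR = 2617 / 2659 * 100 = 98.4%

98.4%


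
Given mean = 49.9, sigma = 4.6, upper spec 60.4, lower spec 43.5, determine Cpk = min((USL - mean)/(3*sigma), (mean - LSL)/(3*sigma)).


Cpu = (60.4 - 49.9) / (3 * 4.6) = 0.76
Cpl = (49.9 - 43.5) / (3 * 4.6) = 0.46
Cpk = min(0.76, 0.46) = 0.46

0.46


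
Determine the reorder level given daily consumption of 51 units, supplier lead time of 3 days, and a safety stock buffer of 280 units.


Formula: ROP = (Daily Demand * Lead Time) + Safety Stock
Demand during lead time = 51 * 3 = 153 units
ROP = 153 + 280 = 433 units

433 units


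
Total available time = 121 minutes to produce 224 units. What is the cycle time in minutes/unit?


Formula: CT = Available Time / Number of Units
CT = 121 min / 224 units
CT = 0.54 min/unit

0.54 min/unit


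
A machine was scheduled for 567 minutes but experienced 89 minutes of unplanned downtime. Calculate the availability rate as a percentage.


Formula: Availability = (Planned Time - Downtime) / Planned Time * 100
Uptime = 567 - 89 = 478 min
Availability = 478 / 567 * 100 = 84.3%

84.3%


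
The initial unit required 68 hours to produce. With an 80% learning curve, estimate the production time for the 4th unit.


Formula: T_n = T_1 * (learning_rate)^(log2(n)) where learning_rate = rate/100
Doublings = log2(4) = 2
T_n = 68 * 0.8^2
T_n = 68 * 0.64 = 43.5 hours

43.5 hours


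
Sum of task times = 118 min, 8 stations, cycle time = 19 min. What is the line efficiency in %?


Formula: Efficiency = Sum of Task Times / (N_stations * CT) * 100
Total station capacity = 8 stations * 19 min = 152 min
Efficiency = 118 / 152 * 100 = 77.6%

77.6%


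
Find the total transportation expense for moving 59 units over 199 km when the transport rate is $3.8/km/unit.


TC = dist * cost * units = 199 * 3.8 * 59 = $44615.80

$44615.80


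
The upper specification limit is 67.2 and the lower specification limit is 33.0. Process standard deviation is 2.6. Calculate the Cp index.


Cp = (67.2 - 33.0) / (6 * 2.6)

2.19


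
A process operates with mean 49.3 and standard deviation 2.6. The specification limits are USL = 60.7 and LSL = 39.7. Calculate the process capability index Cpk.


Cpu = (60.7 - 49.3) / (3 * 2.6) = 1.46
Cpl = (49.3 - 39.7) / (3 * 2.6) = 1.23
Cpk = min(1.46, 1.23) = 1.23

1.23


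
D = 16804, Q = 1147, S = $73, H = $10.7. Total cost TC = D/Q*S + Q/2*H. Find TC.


TC = 16804/1147 * 73 + 1147/2 * 10.7

$7205.93


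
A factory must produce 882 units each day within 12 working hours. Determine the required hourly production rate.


Formula: Production Rate = Daily Demand / Available Hours
Rate = 882 units/day / 12 hours/day
Rate = 73.5 units/hour

73.5 units/hour


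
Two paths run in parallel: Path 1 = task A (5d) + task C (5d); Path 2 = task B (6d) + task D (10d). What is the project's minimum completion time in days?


Path 1 = 5 + 5 = 10 days
Path 2 = 6 + 10 = 16 days
Duration = max(10, 16) = 16 days

16 days


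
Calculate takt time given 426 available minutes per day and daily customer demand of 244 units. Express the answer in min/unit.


Formula: Takt Time = Available Production Time / Customer Demand
Takt = 426 min/day / 244 units/day
Takt = 1.75 min/unit

1.75 min/unit


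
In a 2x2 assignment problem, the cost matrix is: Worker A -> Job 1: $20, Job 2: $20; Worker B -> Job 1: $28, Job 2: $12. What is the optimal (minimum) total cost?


Option 1: A->1 + B->2 = $20 + $12 = $32
Option 2: A->2 + B->1 = $20 + $28 = $48
Min cost = min($32, $48) = $32

$32


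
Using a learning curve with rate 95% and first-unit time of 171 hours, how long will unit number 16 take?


Formula: T_n = T_1 * (learning_rate)^(log2(n)) where learning_rate = rate/100
Doublings = log2(16) = 4
T_n = 171 * 0.95^4
T_n = 171 * 0.8145 = 139.3 hours

139.3 hours


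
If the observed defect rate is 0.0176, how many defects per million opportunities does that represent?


DPMO = defect_rate * 1000000 = 0.0176 * 1000000

17600


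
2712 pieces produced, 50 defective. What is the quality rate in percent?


Formula: Quality Rate = Good Pieces / Total Pieces * 100
Good pieces = 2712 - 50 = 2662
QR = 2662 / 2712 * 100 = 98.2%

98.2%


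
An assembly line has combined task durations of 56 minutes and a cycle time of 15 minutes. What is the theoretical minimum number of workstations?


Formula: N_min = ceil(Sum of Task Times / Cycle Time)
N_min = ceil(56 min / 15 min) = ceil(3.7333)
N_min = 4 stations

4


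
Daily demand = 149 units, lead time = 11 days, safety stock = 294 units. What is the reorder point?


Formula: ROP = (Daily Demand * Lead Time) + Safety Stock
Demand during lead time = 149 * 11 = 1639 units
ROP = 1639 + 294 = 1933 units

1933 units


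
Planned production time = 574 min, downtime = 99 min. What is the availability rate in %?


Formula: Availability = (Planned Time - Downtime) / Planned Time * 100
Uptime = 574 - 99 = 475 min
Availability = 475 / 574 * 100 = 82.8%

82.8%


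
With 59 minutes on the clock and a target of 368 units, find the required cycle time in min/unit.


Formula: CT = Available Time / Number of Units
CT = 59 min / 368 units
CT = 0.16 min/unit

0.16 min/unit


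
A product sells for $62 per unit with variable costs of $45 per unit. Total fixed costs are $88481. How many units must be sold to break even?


Formula: BEQ = Fixed Costs / (Price - Variable Cost)
Contribution margin = $62 - $45 = $17/unit
BEQ = ceil($88481 / $17/unit) = ceil(5204.76) = 5205 units

5205 units


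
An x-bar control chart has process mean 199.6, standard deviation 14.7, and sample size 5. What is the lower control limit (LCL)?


LCL = 199.6 - 3 * 14.7 / sqrt(5)

179.88


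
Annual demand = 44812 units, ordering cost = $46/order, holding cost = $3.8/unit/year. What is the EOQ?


Formula: EOQ = sqrt(2 * D * S / H)
Numerator: 2 * 44812 * 46 = 4122704
2DS/H = 4122704 / 3.8 = 1084922.1
EOQ = sqrt(1084922.1) = 1041.6 units

1041.6 units


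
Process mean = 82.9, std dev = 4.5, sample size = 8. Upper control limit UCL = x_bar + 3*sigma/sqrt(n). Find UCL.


UCL = 82.9 + 3 * 4.5 / sqrt(8)

87.67


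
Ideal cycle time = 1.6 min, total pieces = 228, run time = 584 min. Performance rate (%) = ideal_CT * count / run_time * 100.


Formula: Performance = (Ideal CT * Total Count) / Run Time * 100
Ideal output time = 1.6 * 228 = 364.8 min
Performance = 364.8 / 584 * 100 = 62.5%

62.5%


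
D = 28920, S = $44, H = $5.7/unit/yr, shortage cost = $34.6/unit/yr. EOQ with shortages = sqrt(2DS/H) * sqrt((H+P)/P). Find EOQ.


Formula: EOQ* = sqrt(2DS/H) * sqrt((H+P)/P)
Base EOQ = sqrt(2*28920*44/5.7) = 668.19 units
Correction = sqrt((5.7+34.6)/34.6) = 1.07923
EOQ* = 668.19 * 1.07923 = 721.1 units

721.1 units


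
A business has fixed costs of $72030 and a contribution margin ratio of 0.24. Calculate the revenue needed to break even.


Formula: BER = Fixed Costs / Contribution Margin Ratio
BER = $72030 / 0.24
BER = $300125.00 (to the nearest cent)

$300125.00


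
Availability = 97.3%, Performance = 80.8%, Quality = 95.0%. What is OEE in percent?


Formula: OEE = Availability * Performance * Quality / 10000
A * P = 97.3% * 80.8% / 100 = 78.62%
OEE = 78.62% * 95.0% / 100 = 74.7%

74.7%


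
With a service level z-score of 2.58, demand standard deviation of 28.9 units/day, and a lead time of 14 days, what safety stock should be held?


Formula: SS = z * sigma_d * sqrt(LT)
sqrt(LT) = sqrt(14) = 3.7417
SS = 2.58 * 28.9 * 3.7417
SS = 279.0 units

279.0 units


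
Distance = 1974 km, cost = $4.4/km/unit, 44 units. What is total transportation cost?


TC = dist * cost * units = 1974 * 4.4 * 44 = $382166.40

$382166.40


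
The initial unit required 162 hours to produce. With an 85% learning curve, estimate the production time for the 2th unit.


Formula: T_n = T_1 * (learning_rate)^(log2(n)) where learning_rate = rate/100
Doublings = log2(2) = 1
T_n = 162 * 0.85^1
T_n = 162 * 0.85 = 137.7 hours

137.7 hours


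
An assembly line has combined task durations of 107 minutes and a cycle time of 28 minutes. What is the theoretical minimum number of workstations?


Formula: N_min = ceil(Sum of Task Times / Cycle Time)
N_min = ceil(107 min / 28 min) = ceil(3.8214)
N_min = 4 stations

4


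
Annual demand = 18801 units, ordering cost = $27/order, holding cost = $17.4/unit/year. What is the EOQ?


Formula: EOQ = sqrt(2 * D * S / H)
Numerator: 2 * 18801 * 27 = 1015254
2DS/H = 1015254 / 17.4 = 58347.9
EOQ = sqrt(58347.9) = 241.6 units

241.6 units


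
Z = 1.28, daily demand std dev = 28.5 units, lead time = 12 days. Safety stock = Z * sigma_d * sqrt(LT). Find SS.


Formula: SS = z * sigma_d * sqrt(LT)
sqrt(LT) = sqrt(12) = 3.4641
SS = 1.28 * 28.5 * 3.4641
SS = 126.4 units

126.4 units


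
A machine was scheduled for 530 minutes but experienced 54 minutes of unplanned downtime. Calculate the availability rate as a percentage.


Formula: Availability = (Planned Time - Downtime) / Planned Time * 100
Uptime = 530 - 54 = 476 min
Availability = 476 / 530 * 100 = 89.8%

89.8%


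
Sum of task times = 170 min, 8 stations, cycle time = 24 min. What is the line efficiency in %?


Formula: Efficiency = Sum of Task Times / (N_stations * CT) * 100
Total station capacity = 8 stations * 24 min = 192 min
Efficiency = 170 / 192 * 100 = 88.5%

88.5%


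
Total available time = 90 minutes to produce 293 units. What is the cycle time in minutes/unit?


Formula: CT = Available Time / Number of Units
CT = 90 min / 293 units
CT = 0.31 min/unit

0.31 min/unit


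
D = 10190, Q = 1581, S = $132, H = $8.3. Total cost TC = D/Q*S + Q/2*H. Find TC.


TC = 10190/1581 * 132 + 1581/2 * 8.3

$7411.93


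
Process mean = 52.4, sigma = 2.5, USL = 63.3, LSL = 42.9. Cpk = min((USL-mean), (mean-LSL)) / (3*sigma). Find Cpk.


Cpu = (63.3 - 52.4) / (3 * 2.5) = 1.45
Cpl = (52.4 - 42.9) / (3 * 2.5) = 1.27
Cpk = min(1.45, 1.27) = 1.27

1.27


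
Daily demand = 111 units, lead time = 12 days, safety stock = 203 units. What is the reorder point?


Formula: ROP = (Daily Demand * Lead Time) + Safety Stock
Demand during lead time = 111 * 12 = 1332 units
ROP = 1332 + 203 = 1535 units

1535 units
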